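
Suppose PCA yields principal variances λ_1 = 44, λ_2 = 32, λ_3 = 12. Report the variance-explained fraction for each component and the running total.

Step 1 — total variance = trace(Sigma) = Σ λ_i = 44 + 32 + 12 = 88.

Step 2 — fraction explained by component i = λ_i / Σ λ:
  PC1: 44/88 = 0.5
  PC2: 32/88 = 0.3636
  PC3: 12/88 = 0.1364

Step 3 — cumulative fraction after k components = (λ_1 + ... + λ_k) / Σ λ:
  k = 1: 44/88 = 0.5
  k = 2: (44 + 32)/88 = 76/88 = 0.8636
  k = 3: (44 + 32 + 12)/88 = 88/88 = 1

Summary (fraction, with percent):

explained: PC1 0.5 (50%), PC2 0.3636 (36.36%), PC3 0.1364 (13.64%);  cumulative: 0.5, 0.8636, 1


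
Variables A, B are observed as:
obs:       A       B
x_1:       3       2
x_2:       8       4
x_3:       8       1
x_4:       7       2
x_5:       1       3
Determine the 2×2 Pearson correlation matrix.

Step 1 — column means:
  mean(A) = (3 + 8 + 8 + 7 + 1) / 5 = 27/5 = 5.4
  mean(B) = (2 + 4 + 1 + 2 + 3) / 5 = 12/5 = 2.4

Step 2 — sample variances and covariances s[i,j] = (1/(n-1)) · Σ_k (x_{k,i} - mean_i) · (x_{k,j} - mean_j), with n-1 = 4:
  s[A,A] = ((-2.4)·(-2.4) + (2.6)·(2.6) + (2.6)·(2.6) + (1.6)·(1.6) + (-4.4)·(-4.4)) / 4 = 41.2/4 = 10.3
  s[A,B] = ((-2.4)·(-0.4) + (2.6)·(1.6) + (2.6)·(-1.4) + (1.6)·(-0.4) + (-4.4)·(0.6)) / 4 = -1.8/4 = -0.45
  s[B,B] = ((-0.4)·(-0.4) + (1.6)·(1.6) + (-1.4)·(-1.4) + (-0.4)·(-0.4) + (0.6)·(0.6)) / 4 = 5.2/4 = 1.3
  Sample standard deviations s_i = √(s[i,i]):
  s(A) = √(10.3) = 3.2094
  s(B) = √(1.3) = 1.1402

Step 3 — r_{ij} = s_{ij} / (s_i · s_j):
  r[A,A] = 1 (diagonal).
  r[A,B] = -0.45 / (3.2094 · 1.1402) = -0.45 / 3.6592 = -0.123
  r[B,B] = 1 (diagonal).

R is symmetric with unit diagonal. Assembling:

R = [[1, -0.123],
 [-0.123, 1]]


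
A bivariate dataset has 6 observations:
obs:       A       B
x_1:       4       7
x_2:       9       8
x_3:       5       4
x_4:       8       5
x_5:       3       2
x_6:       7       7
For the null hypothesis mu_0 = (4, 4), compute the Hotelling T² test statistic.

Step 1 — sample mean vector:
  mean(A) = (4 + 9 + 5 + 8 + 3 + 7) / 6 = 36/6 = 6
  mean(B) = (7 + 8 + 4 + 5 + 2 + 7) / 6 = 33/6 = 5.5
  x̄ = (6, 5.5),  deviation x̄ - mu_0 = (6, 5.5) - (4, 4) = (2, 1.5).

Step 2 — sample covariance matrix, S[i,j] = (1/(n-1)) · Σ_k (x_{k,i} - mean_i) · (x_{k,j} - mean_j), divisor n-1 = 5:
  S[A,A] = ((-2)·(-2) + (3)·(3) + (-1)·(-1) + (2)·(2) + (-3)·(-3) + (1)·(1)) / 5 = 28/5 = 5.6
  S[A,B] = ((-2)·(1.5) + (3)·(2.5) + (-1)·(-1.5) + (2)·(-0.5) + (-3)·(-3.5) + (1)·(1.5)) / 5 = 17/5 = 3.4
  S[B,B] = ((1.5)·(1.5) + (2.5)·(2.5) + (-1.5)·(-1.5) + (-0.5)·(-0.5) + (-3.5)·(-3.5) + (1.5)·(1.5)) / 5 = 25.5/5 = 5.1
  S = [[5.6, 3.4],
 [3.4, 5.1]].

Step 3 — invert S. det(S) = 5.6·5.1 - (3.4)² = 17.
  S^{-1} = (1/det) · [[d, -b], [-b, a]] = [[0.3, -0.2],
 [-0.2, 0.3294]].

Step 4 — quadratic form (x̄ - mu_0)^T · S^{-1} · (x̄ - mu_0):
  S^{-1} · (x̄ - mu_0) = (0.3, 0.0941),
  (x̄ - mu_0)^T · [...] = (2)·(0.3) + (1.5)·(0.0941) = 0.7412.

Step 5 — scale by n: T² = 6 · 0.7412 = 4.4471.

T² ≈ 4.4471


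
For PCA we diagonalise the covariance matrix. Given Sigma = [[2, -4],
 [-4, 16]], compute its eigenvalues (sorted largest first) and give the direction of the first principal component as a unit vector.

Step 1 — characteristic polynomial of 2×2 Sigma:
  det(Sigma - λI) = λ² - trace · λ + det = 0.
  trace = 2 + 16 = 18, det = 2·16 - (-4)² = 16.
Step 2 — discriminant:
  Δ = trace² - 4·det = 324 - 64 = 260.
Step 3 — eigenvalues:
  λ = (trace ± √Δ)/2 = (18 ± 16.1245)/2,
  λ_1 = 17.0623,  λ_2 = 0.9377.

Step 4 — unit eigenvector for λ_1: solve (Sigma - λ_1 I)v = 0. First row:
  (2 - 17.0623)·v_x + (-4)·v_y = 0, i.e. (-15.0623)·v_x + (-4)·v_y = 0,
  so v ∝ (b, λ_1 - a) = (-4, 15.0623); multiply by -1 so the first entry is positive: u = (4, -15.0623).
  ||u|| = √((4)² + (-15.0623)²) = √(242.8716) ≈ 15.5843,
  v_1 = u/||u|| ≈ (0.2567, -0.9665) (||v_1|| = 1).

λ_1 = 17.0623,  λ_2 = 0.9377;  v_1 ≈ (0.2567, -0.9665)


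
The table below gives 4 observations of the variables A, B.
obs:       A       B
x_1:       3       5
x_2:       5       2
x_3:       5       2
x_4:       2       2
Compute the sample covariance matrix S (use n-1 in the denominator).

Step 1 — column means:
  mean(A) = (3 + 5 + 5 + 2) / 4 = 15/4 = 3.75
  mean(B) = (5 + 2 + 2 + 2) / 4 = 11/4 = 2.75

Step 2 — sample covariance S[i,j] = (1/(n-1)) · Σ_k (x_{k,i} - mean_i) · (x_{k,j} - mean_j), with n-1 = 3.
  S[A,A] = ((-0.75)·(-0.75) + (1.25)·(1.25) + (1.25)·(1.25) + (-1.75)·(-1.75)) / 3 = 6.75/3 = 2.25
  S[A,B] = ((-0.75)·(2.25) + (1.25)·(-0.75) + (1.25)·(-0.75) + (-1.75)·(-0.75)) / 3 = -2.25/3 = -0.75
  S[B,B] = ((2.25)·(2.25) + (-0.75)·(-0.75) + (-0.75)·(-0.75) + (-0.75)·(-0.75)) / 3 = 6.75/3 = 2.25

S is symmetric (S[j,i] = S[i,j]). Assembling:

S = [[2.25, -0.75],
 [-0.75, 2.25]]


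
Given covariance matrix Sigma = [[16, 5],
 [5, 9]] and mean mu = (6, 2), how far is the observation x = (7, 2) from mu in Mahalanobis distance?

Step 1 — centre the observation: (x - mu) = (1, 0).

Step 2 — invert Sigma. det(Sigma) = 16·9 - (5)² = 119.
  Sigma^{-1} = (1/det) · [[d, -b], [-b, a]] = [[0.0756, -0.042],
 [-0.042, 0.1345]].

Step 3 — form the quadratic (x - mu)^T · Sigma^{-1} · (x - mu):
  Sigma^{-1} · (x - mu) = (0.0756, -0.042).
  (x - mu)^T · [Sigma^{-1} · (x - mu)] = (1)·(0.0756) + (0)·(-0.042) = 0.0756.

Step 4 — take square root: d = √(0.0756) ≈ 0.275.

d(x, mu) = √(0.0756) ≈ 0.275


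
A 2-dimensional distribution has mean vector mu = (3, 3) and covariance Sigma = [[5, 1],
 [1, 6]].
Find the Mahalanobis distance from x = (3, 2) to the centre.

Step 1 — centre the observation: (x - mu) = (0, -1).

Step 2 — invert Sigma. det(Sigma) = 5·6 - (1)² = 29.
  Sigma^{-1} = (1/det) · [[d, -b], [-b, a]] = [[0.2069, -0.0345],
 [-0.0345, 0.1724]].

Step 3 — form the quadratic (x - mu)^T · Sigma^{-1} · (x - mu):
  Sigma^{-1} · (x - mu) = (0.0345, -0.1724).
  (x - mu)^T · [Sigma^{-1} · (x - mu)] = (0)·(0.0345) + (-1)·(-0.1724) = 0.1724.

Step 4 — take square root: d = √(0.1724) ≈ 0.4152.

d(x, mu) = √(0.1724) ≈ 0.4152


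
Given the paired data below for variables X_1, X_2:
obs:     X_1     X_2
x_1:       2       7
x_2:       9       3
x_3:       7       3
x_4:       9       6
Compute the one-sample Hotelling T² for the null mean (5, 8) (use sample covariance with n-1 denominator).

Step 1 — sample mean vector:
  mean(X_1) = (2 + 9 + 7 + 9) / 4 = 27/4 = 6.75
  mean(X_2) = (7 + 3 + 3 + 6) / 4 = 19/4 = 4.75
  x̄ = (6.75, 4.75),  deviation x̄ - mu_0 = (6.75, 4.75) - (5, 8) = (1.75, -3.25).

Step 2 — sample covariance matrix, S[i,j] = (1/(n-1)) · Σ_k (x_{k,i} - mean_i) · (x_{k,j} - mean_j), divisor n-1 = 3:
  S[X_1,X_1] = ((-4.75)·(-4.75) + (2.25)·(2.25) + (0.25)·(0.25) + (2.25)·(2.25)) / 3 = 32.75/3 = 10.9167
  S[X_1,X_2] = ((-4.75)·(2.25) + (2.25)·(-1.75) + (0.25)·(-1.75) + (2.25)·(1.25)) / 3 = -12.25/3 = -4.0833
  S[X_2,X_2] = ((2.25)·(2.25) + (-1.75)·(-1.75) + (-1.75)·(-1.75) + (1.25)·(1.25)) / 3 = 12.75/3 = 4.25
  S = [[10.9167, -4.0833],
 [-4.0833, 4.25]].

Step 3 — invert S. det(S) = 10.9167·4.25 - (-4.0833)² = 29.7222.
  S^{-1} = (1/det) · [[d, -b], [-b, a]] = [[0.143, 0.1374],
 [0.1374, 0.3673]].

Step 4 — quadratic form (x̄ - mu_0)^T · S^{-1} · (x̄ - mu_0):
  S^{-1} · (x̄ - mu_0) = (-0.1963, -0.9533),
  (x̄ - mu_0)^T · [...] = (1.75)·(-0.1963) + (-3.25)·(-0.9533) = 2.7547.

Step 5 — scale by n: T² = 4 · 2.7547 = 11.0187.

T² ≈ 11.0187


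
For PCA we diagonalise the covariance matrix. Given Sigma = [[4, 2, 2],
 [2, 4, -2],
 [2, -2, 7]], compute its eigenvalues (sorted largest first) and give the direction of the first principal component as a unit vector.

Step 1 — characteristic polynomial p(λ) = det(λI - Sigma) = λ³ - tr·λ² + c_1·λ - det, where tr = trace, c_1 = sum of the principal 2×2 minors, det = det(Sigma):
  tr = 4 + 4 + 7 = 15,
  c_1 = (4·4 - (2)²) + (4·7 - (2)²) + (4·7 - (-2)²) = 12 + 24 + 24 = 60,
  det = 4·(4·7 - (-2)²) - (2)·((2)·7 - (-2)·(2)) + (2)·((2)·(-2) - 4·(2)) = 4·(24) - (2)·(18) + (2)·(-12) = 36.
  So p(λ) = λ³ - 15λ² + 60λ - 36.
Step 2 — look for an integer root (rational root theorem: any rational root is an integer divisor of 36). Testing λ = 6:
  p(6) = 216 - 540 + 360 - 36 = 0  ✓
  Dividing out (λ - 6): p(λ) = (λ - 6)(λ² - 9λ + 6).
Step 3 — remaining eigenvalues from the quadratic λ² - 9λ + 6 = 0:
  Δ = 9² - 4·6 = 81 - 24 = 57,  λ = (9 ± √57)/2 = (9 ± 7.5498)/2 ≈ 8.2749 or 0.7251.
  Sorted: λ_1 = 8.2749,  λ_2 = 6,  λ_3 = 0.7251  (check: sum = 15 = tr ✓).

Step 4 — unit eigenvector for λ_1 ≈ 8.2749: v spans the null space of (Sigma - λ_1 I), whose rows are
  r_1 = (-4.2749, 2, 2),  r_2 = (2, -4.2749, -2),  r_3 = (2, -2, -1.2749).
  v is orthogonal to every row, so take v ∝ r_1 × r_2 = ((2)·(-2) - (2)·(-4.2749), (2)·(2) - (-4.2749)·(-2), (-4.2749)·(-4.2749) - (2)·(2)) ≈ (4.5498, -4.5498, 14.2749).
  Let u = (4.5498, -4.5498, 14.2749).
  ||u|| = √((4.5498)² + (-4.5498)² + (14.2749)²) = √(245.1752) ≈ 15.6581,  v_1 = u/||u|| ≈ (0.2906, -0.2906, 0.9117) (||v_1|| = 1).

λ_1 = 8.2749,  λ_2 = 6,  λ_3 = 0.7251;  v_1 ≈ (0.2906, -0.2906, 0.9117)


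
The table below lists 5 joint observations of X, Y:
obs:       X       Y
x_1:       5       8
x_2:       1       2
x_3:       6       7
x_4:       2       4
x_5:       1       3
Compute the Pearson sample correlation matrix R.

Step 1 — column means:
  mean(X) = (5 + 1 + 6 + 2 + 1) / 5 = 15/5 = 3
  mean(Y) = (8 + 2 + 7 + 4 + 3) / 5 = 24/5 = 4.8

Step 2 — sample variances and covariances s[i,j] = (1/(n-1)) · Σ_k (x_{k,i} - mean_i) · (x_{k,j} - mean_j), with n-1 = 4:
  s[X,X] = ((2)·(2) + (-2)·(-2) + (3)·(3) + (-1)·(-1) + (-2)·(-2)) / 4 = 22/4 = 5.5
  s[X,Y] = ((2)·(3.2) + (-2)·(-2.8) + (3)·(2.2) + (-1)·(-0.8) + (-2)·(-1.8)) / 4 = 23/4 = 5.75
  s[Y,Y] = ((3.2)·(3.2) + (-2.8)·(-2.8) + (2.2)·(2.2) + (-0.8)·(-0.8) + (-1.8)·(-1.8)) / 4 = 26.8/4 = 6.7
  Sample standard deviations s_i = √(s[i,i]):
  s(X) = √(5.5) = 2.3452
  s(Y) = √(6.7) = 2.5884

Step 3 — r_{ij} = s_{ij} / (s_i · s_j):
  r[X,X] = 1 (diagonal).
  r[X,Y] = 5.75 / (2.3452 · 2.5884) = 5.75 / 6.0704 = 0.9472
  r[Y,Y] = 1 (diagonal).

R is symmetric with unit diagonal. Assembling:

R = [[1, 0.9472],
 [0.9472, 1]]


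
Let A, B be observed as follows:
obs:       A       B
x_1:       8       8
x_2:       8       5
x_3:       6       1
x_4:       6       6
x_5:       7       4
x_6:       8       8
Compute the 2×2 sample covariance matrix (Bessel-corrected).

Step 1 — column means:
  mean(A) = (8 + 8 + 6 + 6 + 7 + 8) / 6 = 43/6 = 7.1667
  mean(B) = (8 + 5 + 1 + 6 + 4 + 8) / 6 = 32/6 = 5.3333

Step 2 — sample covariance S[i,j] = (1/(n-1)) · Σ_k (x_{k,i} - mean_i) · (x_{k,j} - mean_j), with n-1 = 5.
  S[A,A] = ((0.8333)·(0.8333) + (0.8333)·(0.8333) + (-1.1667)·(-1.1667) + (-1.1667)·(-1.1667) + (-0.1667)·(-0.1667) + (0.8333)·(0.8333)) / 5 = 4.8333/5 = 0.9667
  S[A,B] = ((0.8333)·(2.6667) + (0.8333)·(-0.3333) + (-1.1667)·(-4.3333) + (-1.1667)·(0.6667) + (-0.1667)·(-1.3333) + (0.8333)·(2.6667)) / 5 = 8.6667/5 = 1.7333
  S[B,B] = ((2.6667)·(2.6667) + (-0.3333)·(-0.3333) + (-4.3333)·(-4.3333) + (0.6667)·(0.6667) + (-1.3333)·(-1.3333) + (2.6667)·(2.6667)) / 5 = 35.3333/5 = 7.0667

S is symmetric (S[j,i] = S[i,j]). Assembling:

S = [[0.9667, 1.7333],
 [1.7333, 7.0667]]


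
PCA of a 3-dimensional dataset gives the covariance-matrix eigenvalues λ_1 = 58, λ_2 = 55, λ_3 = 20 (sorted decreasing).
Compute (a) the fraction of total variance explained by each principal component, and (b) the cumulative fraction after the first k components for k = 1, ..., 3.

Step 1 — total variance = trace(Sigma) = Σ λ_i = 58 + 55 + 20 = 133.

Step 2 — fraction explained by component i = λ_i / Σ λ:
  PC1: 58/133 = 0.4361
  PC2: 55/133 = 0.4135
  PC3: 20/133 = 0.1504

Step 3 — cumulative fraction after k components = (λ_1 + ... + λ_k) / Σ λ:
  k = 1: 58/133 = 0.4361
  k = 2: (58 + 55)/133 = 113/133 = 0.8496
  k = 3: (58 + 55 + 20)/133 = 133/133 = 1

Summary (fraction, with percent):

explained: PC1 0.4361 (43.61%), PC2 0.4135 (41.35%), PC3 0.1504 (15.04%);  cumulative: 0.4361, 0.8496, 1


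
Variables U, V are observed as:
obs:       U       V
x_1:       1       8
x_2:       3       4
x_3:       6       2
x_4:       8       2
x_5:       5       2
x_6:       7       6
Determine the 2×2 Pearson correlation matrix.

Step 1 — column means:
  mean(U) = (1 + 3 + 6 + 8 + 5 + 7) / 6 = 30/6 = 5
  mean(V) = (8 + 4 + 2 + 2 + 2 + 6) / 6 = 24/6 = 4

Step 2 — sample variances and covariances s[i,j] = (1/(n-1)) · Σ_k (x_{k,i} - mean_i) · (x_{k,j} - mean_j), with n-1 = 5:
  s[U,U] = ((-4)·(-4) + (-2)·(-2) + (1)·(1) + (3)·(3) + (0)·(0) + (2)·(2)) / 5 = 34/5 = 6.8
  s[U,V] = ((-4)·(4) + (-2)·(0) + (1)·(-2) + (3)·(-2) + (0)·(-2) + (2)·(2)) / 5 = -20/5 = -4
  s[V,V] = ((4)·(4) + (0)·(0) + (-2)·(-2) + (-2)·(-2) + (-2)·(-2) + (2)·(2)) / 5 = 32/5 = 6.4
  Sample standard deviations s_i = √(s[i,i]):
  s(U) = √(6.8) = 2.6077
  s(V) = √(6.4) = 2.5298

Step 3 — r_{ij} = s_{ij} / (s_i · s_j):
  r[U,U] = 1 (diagonal).
  r[U,V] = -4 / (2.6077 · 2.5298) = -4 / 6.597 = -0.6063
  r[V,V] = 1 (diagonal).

R is symmetric with unit diagonal. Assembling:

R = [[1, -0.6063],
 [-0.6063, 1]]


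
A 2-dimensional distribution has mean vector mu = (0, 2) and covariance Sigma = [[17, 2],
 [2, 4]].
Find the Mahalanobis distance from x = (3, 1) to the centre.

Step 1 — centre the observation: (x - mu) = (3, -1).

Step 2 — invert Sigma. det(Sigma) = 17·4 - (2)² = 64.
  Sigma^{-1} = (1/det) · [[d, -b], [-b, a]] = [[0.0625, -0.0312],
 [-0.0312, 0.2656]].

Step 3 — form the quadratic (x - mu)^T · Sigma^{-1} · (x - mu):
  Sigma^{-1} · (x - mu) = (0.2188, -0.3594).
  (x - mu)^T · [Sigma^{-1} · (x - mu)] = (3)·(0.2188) + (-1)·(-0.3594) = 1.0156.

Step 4 — take square root: d = √(1.0156) ≈ 1.0078.

d(x, mu) = √(1.0156) ≈ 1.0078


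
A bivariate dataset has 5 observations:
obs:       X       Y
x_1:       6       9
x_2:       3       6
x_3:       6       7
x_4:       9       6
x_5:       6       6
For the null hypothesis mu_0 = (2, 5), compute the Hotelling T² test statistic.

Step 1 — sample mean vector:
  mean(X) = (6 + 3 + 6 + 9 + 6) / 5 = 30/5 = 6
  mean(Y) = (9 + 6 + 7 + 6 + 6) / 5 = 34/5 = 6.8
  x̄ = (6, 6.8),  deviation x̄ - mu_0 = (6, 6.8) - (2, 5) = (4, 1.8).

Step 2 — sample covariance matrix, S[i,j] = (1/(n-1)) · Σ_k (x_{k,i} - mean_i) · (x_{k,j} - mean_j), divisor n-1 = 4:
  S[X,X] = ((0)·(0) + (-3)·(-3) + (0)·(0) + (3)·(3) + (0)·(0)) / 4 = 18/4 = 4.5
  S[X,Y] = ((0)·(2.2) + (-3)·(-0.8) + (0)·(0.2) + (3)·(-0.8) + (0)·(-0.8)) / 4 = 0/4 = 0
  S[Y,Y] = ((2.2)·(2.2) + (-0.8)·(-0.8) + (0.2)·(0.2) + (-0.8)·(-0.8) + (-0.8)·(-0.8)) / 4 = 6.8/4 = 1.7
  S = [[4.5, 0],
 [0, 1.7]].

Step 3 — invert S. det(S) = 4.5·1.7 - (0)² = 7.65.
  S^{-1} = (1/det) · [[d, -b], [-b, a]] = [[0.2222, 0],
 [0, 0.5882]].

Step 4 — quadratic form (x̄ - mu_0)^T · S^{-1} · (x̄ - mu_0):
  S^{-1} · (x̄ - mu_0) = (0.8889, 1.0588),
  (x̄ - mu_0)^T · [...] = (4)·(0.8889) + (1.8)·(1.0588) = 5.4614.

Step 5 — scale by n: T² = 5 · 5.4614 = 27.3072.

T² ≈ 27.3072


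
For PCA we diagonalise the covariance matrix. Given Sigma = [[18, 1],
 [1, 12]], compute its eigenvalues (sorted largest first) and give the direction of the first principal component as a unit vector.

Step 1 — characteristic polynomial of 2×2 Sigma:
  det(Sigma - λI) = λ² - trace · λ + det = 0.
  trace = 18 + 12 = 30, det = 18·12 - (1)² = 215.
Step 2 — discriminant:
  Δ = trace² - 4·det = 900 - 860 = 40.
Step 3 — eigenvalues:
  λ = (trace ± √Δ)/2 = (30 ± 6.3246)/2,
  λ_1 = 18.1623,  λ_2 = 11.8377.

Step 4 — unit eigenvector for λ_1: solve (Sigma - λ_1 I)v = 0. First row:
  (18 - 18.1623)·v_x + (1)·v_y = 0, i.e. (-0.1623)·v_x + (1)·v_y = 0,
  so v ∝ (b, λ_1 - a) = (1, 0.1623) = u.
  ||u|| = √((1)² + (0.1623)²) = √(1.0263) ≈ 1.0131,
  v_1 = u/||u|| ≈ (0.9871, 0.1602) (||v_1|| = 1).

λ_1 = 18.1623,  λ_2 = 11.8377;  v_1 ≈ (0.9871, 0.1602)


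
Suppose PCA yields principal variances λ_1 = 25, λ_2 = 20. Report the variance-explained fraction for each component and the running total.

Step 1 — total variance = trace(Sigma) = Σ λ_i = 25 + 20 = 45.

Step 2 — fraction explained by component i = λ_i / Σ λ:
  PC1: 25/45 = 0.5556
  PC2: 20/45 = 0.4444

Step 3 — cumulative fraction after k components = (λ_1 + ... + λ_k) / Σ λ:
  k = 1: 25/45 = 0.5556
  k = 2: (25 + 20)/45 = 45/45 = 1

Summary (fraction, with percent):

explained: PC1 0.5556 (55.56%), PC2 0.4444 (44.44%);  cumulative: 0.5556, 1


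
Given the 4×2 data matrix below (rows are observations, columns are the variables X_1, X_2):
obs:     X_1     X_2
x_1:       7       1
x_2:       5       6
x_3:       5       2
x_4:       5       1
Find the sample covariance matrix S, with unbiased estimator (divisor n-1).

Step 1 — column means:
  mean(X_1) = (7 + 5 + 5 + 5) / 4 = 22/4 = 5.5
  mean(X_2) = (1 + 6 + 2 + 1) / 4 = 10/4 = 2.5

Step 2 — sample covariance S[i,j] = (1/(n-1)) · Σ_k (x_{k,i} - mean_i) · (x_{k,j} - mean_j), with n-1 = 3.
  S[X_1,X_1] = ((1.5)·(1.5) + (-0.5)·(-0.5) + (-0.5)·(-0.5) + (-0.5)·(-0.5)) / 3 = 3/3 = 1
  S[X_1,X_2] = ((1.5)·(-1.5) + (-0.5)·(3.5) + (-0.5)·(-0.5) + (-0.5)·(-1.5)) / 3 = -3/3 = -1
  S[X_2,X_2] = ((-1.5)·(-1.5) + (3.5)·(3.5) + (-0.5)·(-0.5) + (-1.5)·(-1.5)) / 3 = 17/3 = 5.6667

S is symmetric (S[j,i] = S[i,j]). Assembling:

S = [[1, -1],
 [-1, 5.6667]]


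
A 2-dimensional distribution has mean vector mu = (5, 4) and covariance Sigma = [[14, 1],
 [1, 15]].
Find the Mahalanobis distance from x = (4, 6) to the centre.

Step 1 — centre the observation: (x - mu) = (-1, 2).

Step 2 — invert Sigma. det(Sigma) = 14·15 - (1)² = 209.
  Sigma^{-1} = (1/det) · [[d, -b], [-b, a]] = [[0.0718, -0.0048],
 [-0.0048, 0.067]].

Step 3 — form the quadratic (x - mu)^T · Sigma^{-1} · (x - mu):
  Sigma^{-1} · (x - mu) = (-0.0813, 0.1388).
  (x - mu)^T · [Sigma^{-1} · (x - mu)] = (-1)·(-0.0813) + (2)·(0.1388) = 0.3589.

Step 4 — take square root: d = √(0.3589) ≈ 0.599.

d(x, mu) = √(0.3589) ≈ 0.599


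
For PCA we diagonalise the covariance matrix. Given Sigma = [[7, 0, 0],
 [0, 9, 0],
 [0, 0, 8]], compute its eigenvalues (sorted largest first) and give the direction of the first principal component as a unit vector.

Step 1 — characteristic polynomial p(λ) = det(λI - Sigma) = λ³ - tr·λ² + c_1·λ - det, where tr = trace, c_1 = sum of the principal 2×2 minors, det = det(Sigma):
  tr = 7 + 9 + 8 = 24,
  c_1 = (7·9 - (0)²) + (7·8 - (0)²) + (9·8 - (0)²) = 63 + 56 + 72 = 191,
  det = 7·(9·8 - (0)²) - (0)·((0)·8 - (0)·(0)) + (0)·((0)·(0) - 9·(0)) = 7·(72) - (0)·(0) + (0)·(0) = 504.
  So p(λ) = λ³ - 24λ² + 191λ - 504.
Step 2 — look for an integer root (rational root theorem: any rational root is an integer divisor of 504). Testing λ = 7:
  p(7) = 343 - 1176 + 1337 - 504 = 0  ✓
  Dividing out (λ - 7): p(λ) = (λ - 7)(λ² - 17λ + 72).
Step 3 — remaining eigenvalues from the quadratic λ² - 17λ + 72 = 0:
  Δ = 17² - 4·72 = 289 - 288 = 1,  λ = (17 ± √1)/2 = (17 ± 1)/2 = 9 or 8.
  Sorted: λ_1 = 9,  λ_2 = 8,  λ_3 = 7  (check: sum = 24 = tr ✓).

Step 4 — unit eigenvector for λ_1 = 9: v spans the null space of (Sigma - λ_1 I), whose rows are
  r_1 = (-2, 0, 0),  r_2 = (0, 0, 0),  r_3 = (0, 0, -1).
  v is orthogonal to every row, so take v ∝ r_1 × r_3 = ((0)·(-1) - (0)·(0), (0)·(0) - (-2)·(-1), (-2)·(0) - (0)·(0)) = (0, -2, 0).
  Rescale (divide by 2; multiply by -1 so the first nonzero entry is positive): u = (0, 1, 0).
  ||u|| = √((0)² + (1)² + (0)²) = √(1) = 1,  v_1 = u/||u|| ≈ (0, 1, 0) (||v_1|| = 1).

λ_1 = 9,  λ_2 = 8,  λ_3 = 7;  v_1 ≈ (0, 1, 0)


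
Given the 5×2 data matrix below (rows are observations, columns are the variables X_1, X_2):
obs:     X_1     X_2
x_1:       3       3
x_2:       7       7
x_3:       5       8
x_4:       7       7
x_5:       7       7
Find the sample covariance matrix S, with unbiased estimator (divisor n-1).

Step 1 — column means:
  mean(X_1) = (3 + 7 + 5 + 7 + 7) / 5 = 29/5 = 5.8
  mean(X_2) = (3 + 7 + 8 + 7 + 7) / 5 = 32/5 = 6.4

Step 2 — sample covariance S[i,j] = (1/(n-1)) · Σ_k (x_{k,i} - mean_i) · (x_{k,j} - mean_j), with n-1 = 4.
  S[X_1,X_1] = ((-2.8)·(-2.8) + (1.2)·(1.2) + (-0.8)·(-0.8) + (1.2)·(1.2) + (1.2)·(1.2)) / 4 = 12.8/4 = 3.2
  S[X_1,X_2] = ((-2.8)·(-3.4) + (1.2)·(0.6) + (-0.8)·(1.6) + (1.2)·(0.6) + (1.2)·(0.6)) / 4 = 10.4/4 = 2.6
  S[X_2,X_2] = ((-3.4)·(-3.4) + (0.6)·(0.6) + (1.6)·(1.6) + (0.6)·(0.6) + (0.6)·(0.6)) / 4 = 15.2/4 = 3.8

S is symmetric (S[j,i] = S[i,j]). Assembling:

S = [[3.2, 2.6],
 [2.6, 3.8]]


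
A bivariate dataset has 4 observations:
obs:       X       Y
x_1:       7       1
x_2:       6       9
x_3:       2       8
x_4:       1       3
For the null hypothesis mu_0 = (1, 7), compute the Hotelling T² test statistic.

Step 1 — sample mean vector:
  mean(X) = (7 + 6 + 2 + 1) / 4 = 16/4 = 4
  mean(Y) = (1 + 9 + 8 + 3) / 4 = 21/4 = 5.25
  x̄ = (4, 5.25),  deviation x̄ - mu_0 = (4, 5.25) - (1, 7) = (3, -1.75).

Step 2 — sample covariance matrix, S[i,j] = (1/(n-1)) · Σ_k (x_{k,i} - mean_i) · (x_{k,j} - mean_j), divisor n-1 = 3:
  S[X,X] = ((3)·(3) + (2)·(2) + (-2)·(-2) + (-3)·(-3)) / 3 = 26/3 = 8.6667
  S[X,Y] = ((3)·(-4.25) + (2)·(3.75) + (-2)·(2.75) + (-3)·(-2.25)) / 3 = -4/3 = -1.3333
  S[Y,Y] = ((-4.25)·(-4.25) + (3.75)·(3.75) + (2.75)·(2.75) + (-2.25)·(-2.25)) / 3 = 44.75/3 = 14.9167
  S = [[8.6667, -1.3333],
 [-1.3333, 14.9167]].

Step 3 — invert S. det(S) = 8.6667·14.9167 - (-1.3333)² = 127.5.
  S^{-1} = (1/det) · [[d, -b], [-b, a]] = [[0.117, 0.0105],
 [0.0105, 0.068]].

Step 4 — quadratic form (x̄ - mu_0)^T · S^{-1} · (x̄ - mu_0):
  S^{-1} · (x̄ - mu_0) = (0.3327, -0.0876),
  (x̄ - mu_0)^T · [...] = (3)·(0.3327) + (-1.75)·(-0.0876) = 1.1513.

Step 5 — scale by n: T² = 4 · 1.1513 = 4.6052.

T² ≈ 4.6052


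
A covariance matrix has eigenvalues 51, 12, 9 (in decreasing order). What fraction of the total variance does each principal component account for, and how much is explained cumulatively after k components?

Step 1 — total variance = trace(Sigma) = Σ λ_i = 51 + 12 + 9 = 72.

Step 2 — fraction explained by component i = λ_i / Σ λ:
  PC1: 51/72 = 0.7083
  PC2: 12/72 = 0.1667
  PC3: 9/72 = 0.125

Step 3 — cumulative fraction after k components = (λ_1 + ... + λ_k) / Σ λ:
  k = 1: 51/72 = 0.7083
  k = 2: (51 + 12)/72 = 63/72 = 0.875
  k = 3: (51 + 12 + 9)/72 = 72/72 = 1

Summary (fraction, with percent):

explained: PC1 0.7083 (70.83%), PC2 0.1667 (16.67%), PC3 0.125 (12.5%);  cumulative: 0.7083, 0.875, 1


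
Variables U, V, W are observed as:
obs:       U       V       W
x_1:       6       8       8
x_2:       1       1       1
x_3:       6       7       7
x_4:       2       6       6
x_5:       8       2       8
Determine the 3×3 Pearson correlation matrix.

Step 1 — column means:
  mean(U) = (6 + 1 + 6 + 2 + 8) / 5 = 23/5 = 4.6
  mean(V) = (8 + 1 + 7 + 6 + 2) / 5 = 24/5 = 4.8
  mean(W) = (8 + 1 + 7 + 6 + 8) / 5 = 30/5 = 6

Step 2 — sample variances and covariances s[i,j] = (1/(n-1)) · Σ_k (x_{k,i} - mean_i) · (x_{k,j} - mean_j), with n-1 = 4:
  s[U,U] = ((1.4)·(1.4) + (-3.6)·(-3.6) + (1.4)·(1.4) + (-2.6)·(-2.6) + (3.4)·(3.4)) / 4 = 35.2/4 = 8.8
  s[U,V] = ((1.4)·(3.2) + (-3.6)·(-3.8) + (1.4)·(2.2) + (-2.6)·(1.2) + (3.4)·(-2.8)) / 4 = 8.6/4 = 2.15
  s[U,W] = ((1.4)·(2) + (-3.6)·(-5) + (1.4)·(1) + (-2.6)·(0) + (3.4)·(2)) / 4 = 29/4 = 7.25
  s[V,V] = ((3.2)·(3.2) + (-3.8)·(-3.8) + (2.2)·(2.2) + (1.2)·(1.2) + (-2.8)·(-2.8)) / 4 = 38.8/4 = 9.7
  s[V,W] = ((3.2)·(2) + (-3.8)·(-5) + (2.2)·(1) + (1.2)·(0) + (-2.8)·(2)) / 4 = 22/4 = 5.5
  s[W,W] = ((2)·(2) + (-5)·(-5) + (1)·(1) + (0)·(0) + (2)·(2)) / 4 = 34/4 = 8.5
  Sample standard deviations s_i = √(s[i,i]):
  s(U) = √(8.8) = 2.9665
  s(V) = √(9.7) = 3.1145
  s(W) = √(8.5) = 2.9155

Step 3 — r_{ij} = s_{ij} / (s_i · s_j):
  r[U,U] = 1 (diagonal).
  r[U,V] = 2.15 / (2.9665 · 3.1145) = 2.15 / 9.239 = 0.2327
  r[U,W] = 7.25 / (2.9665 · 2.9155) = 7.25 / 8.6487 = 0.8383
  r[V,V] = 1 (diagonal).
  r[V,W] = 5.5 / (3.1145 · 2.9155) = 5.5 / 9.0802 = 0.6057
  r[W,W] = 1 (diagonal).

R is symmetric with unit diagonal. Assembling:

R = [[1, 0.2327, 0.8383],
 [0.2327, 1, 0.6057],
 [0.8383, 0.6057, 1]]


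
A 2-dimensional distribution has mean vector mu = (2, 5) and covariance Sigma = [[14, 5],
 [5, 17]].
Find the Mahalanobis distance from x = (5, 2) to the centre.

Step 1 — centre the observation: (x - mu) = (3, -3).

Step 2 — invert Sigma. det(Sigma) = 14·17 - (5)² = 213.
  Sigma^{-1} = (1/det) · [[d, -b], [-b, a]] = [[0.0798, -0.0235],
 [-0.0235, 0.0657]].

Step 3 — form the quadratic (x - mu)^T · Sigma^{-1} · (x - mu):
  Sigma^{-1} · (x - mu) = (0.3099, -0.2676).
  (x - mu)^T · [Sigma^{-1} · (x - mu)] = (3)·(0.3099) + (-3)·(-0.2676) = 1.7324.

Step 4 — take square root: d = √(1.7324) ≈ 1.3162.

d(x, mu) = √(1.7324) ≈ 1.3162


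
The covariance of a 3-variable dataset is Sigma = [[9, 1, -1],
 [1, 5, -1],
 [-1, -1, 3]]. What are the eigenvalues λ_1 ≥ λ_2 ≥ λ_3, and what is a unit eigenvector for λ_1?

Step 1 — characteristic polynomial p(λ) = det(λI - Sigma) = λ³ - tr·λ² + c_1·λ - det, where tr = trace, c_1 = sum of the principal 2×2 minors, det = det(Sigma):
  tr = 9 + 5 + 3 = 17,
  c_1 = (9·5 - (1)²) + (9·3 - (-1)²) + (5·3 - (-1)²) = 44 + 26 + 14 = 84,
  det = 9·(5·3 - (-1)²) - (1)·((1)·3 - (-1)·(-1)) + (-1)·((1)·(-1) - 5·(-1)) = 9·(14) - (1)·(2) + (-1)·(4) = 120.
  So p(λ) = λ³ - 17λ² + 84λ - 120.
Step 2 — look for an integer root (rational root theorem: any rational root is an integer divisor of 120). Testing λ = 5:
  p(5) = 125 - 425 + 420 - 120 = 0  ✓
  Dividing out (λ - 5): p(λ) = (λ - 5)(λ² - 12λ + 24).
Step 3 — remaining eigenvalues from the quadratic λ² - 12λ + 24 = 0:
  Δ = 12² - 4·24 = 144 - 96 = 48,  λ = (12 ± √48)/2 = (12 ± 6.9282)/2 ≈ 9.4641 or 2.5359.
  Sorted: λ_1 = 9.4641,  λ_2 = 5,  λ_3 = 2.5359  (check: sum = 17 = tr ✓).

Step 4 — unit eigenvector for λ_1 ≈ 9.4641: v spans the null space of (Sigma - λ_1 I), whose rows are
  r_1 = (-0.4641, 1, -1),  r_2 = (1, -4.4641, -1),  r_3 = (-1, -1, -6.4641).
  v is orthogonal to every row, so take v ∝ r_1 × r_2 = ((1)·(-1) - (-1)·(-4.4641), (-1)·(1) - (-0.4641)·(-1), (-0.4641)·(-4.4641) - (1)·(1)) ≈ (-5.4641, -1.4641, 1.0718).
  Rescale (multiply by -1 so the first nonzero entry is positive): u = (5.4641, 1.4641, -1.0718).
  ||u|| = √((5.4641)² + (1.4641)² + (-1.0718)²) = √(33.1487) ≈ 5.7575,  v_1 = u/||u|| ≈ (0.949, 0.2543, -0.1862) (||v_1|| = 1).

λ_1 = 9.4641,  λ_2 = 5,  λ_3 = 2.5359;  v_1 ≈ (0.949, 0.2543, -0.1862)


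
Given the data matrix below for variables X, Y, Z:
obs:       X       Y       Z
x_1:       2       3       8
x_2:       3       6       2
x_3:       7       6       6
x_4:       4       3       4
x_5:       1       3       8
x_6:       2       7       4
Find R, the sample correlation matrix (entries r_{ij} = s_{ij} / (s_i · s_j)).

Step 1 — column means:
  mean(X) = (2 + 3 + 7 + 4 + 1 + 2) / 6 = 19/6 = 3.1667
  mean(Y) = (3 + 6 + 6 + 3 + 3 + 7) / 6 = 28/6 = 4.6667
  mean(Z) = (8 + 2 + 6 + 4 + 8 + 4) / 6 = 32/6 = 5.3333

Step 2 — sample variances and covariances s[i,j] = (1/(n-1)) · Σ_k (x_{k,i} - mean_i) · (x_{k,j} - mean_j), with n-1 = 5:
  s[X,X] = ((-1.1667)·(-1.1667) + (-0.1667)·(-0.1667) + (3.8333)·(3.8333) + (0.8333)·(0.8333) + (-2.1667)·(-2.1667) + (-1.1667)·(-1.1667)) / 5 = 22.8333/5 = 4.5667
  s[X,Y] = ((-1.1667)·(-1.6667) + (-0.1667)·(1.3333) + (3.8333)·(1.3333) + (0.8333)·(-1.6667) + (-2.1667)·(-1.6667) + (-1.1667)·(2.3333)) / 5 = 6.3333/5 = 1.2667
  s[X,Z] = ((-1.1667)·(2.6667) + (-0.1667)·(-3.3333) + (3.8333)·(0.6667) + (0.8333)·(-1.3333) + (-2.1667)·(2.6667) + (-1.1667)·(-1.3333)) / 5 = -5.3333/5 = -1.0667
  s[Y,Y] = ((-1.6667)·(-1.6667) + (1.3333)·(1.3333) + (1.3333)·(1.3333) + (-1.6667)·(-1.6667) + (-1.6667)·(-1.6667) + (2.3333)·(2.3333)) / 5 = 17.3333/5 = 3.4667
  s[Y,Z] = ((-1.6667)·(2.6667) + (1.3333)·(-3.3333) + (1.3333)·(0.6667) + (-1.6667)·(-1.3333) + (-1.6667)·(2.6667) + (2.3333)·(-1.3333)) / 5 = -13.3333/5 = -2.6667
  s[Z,Z] = ((2.6667)·(2.6667) + (-3.3333)·(-3.3333) + (0.6667)·(0.6667) + (-1.3333)·(-1.3333) + (2.6667)·(2.6667) + (-1.3333)·(-1.3333)) / 5 = 29.3333/5 = 5.8667
  Sample standard deviations s_i = √(s[i,i]):
  s(X) = √(4.5667) = 2.137
  s(Y) = √(3.4667) = 1.8619
  s(Z) = √(5.8667) = 2.4221

Step 3 — r_{ij} = s_{ij} / (s_i · s_j):
  r[X,X] = 1 (diagonal).
  r[X,Y] = 1.2667 / (2.137 · 1.8619) = 1.2667 / 3.9788 = 0.3184
  r[X,Z] = -1.0667 / (2.137 · 2.4221) = -1.0667 / 5.176 = -0.2061
  r[Y,Y] = 1 (diagonal).
  r[Y,Z] = -2.6667 / (1.8619 · 2.4221) = -2.6667 / 4.5097 = -0.5913
  r[Z,Z] = 1 (diagonal).

R is symmetric with unit diagonal. Assembling:

R = [[1, 0.3184, -0.2061],
 [0.3184, 1, -0.5913],
 [-0.2061, -0.5913, 1]]


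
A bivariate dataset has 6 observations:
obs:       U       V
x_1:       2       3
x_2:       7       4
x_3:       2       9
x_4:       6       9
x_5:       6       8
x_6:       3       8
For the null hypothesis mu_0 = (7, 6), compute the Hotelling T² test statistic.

Step 1 — sample mean vector:
  mean(U) = (2 + 7 + 2 + 6 + 6 + 3) / 6 = 26/6 = 4.3333
  mean(V) = (3 + 4 + 9 + 9 + 8 + 8) / 6 = 41/6 = 6.8333
  x̄ = (4.3333, 6.8333),  deviation x̄ - mu_0 = (4.3333, 6.8333) - (7, 6) = (-2.6667, 0.8333).

Step 2 — sample covariance matrix, S[i,j] = (1/(n-1)) · Σ_k (x_{k,i} - mean_i) · (x_{k,j} - mean_j), divisor n-1 = 5:
  S[U,U] = ((-2.3333)·(-2.3333) + (2.6667)·(2.6667) + (-2.3333)·(-2.3333) + (1.6667)·(1.6667) + (1.6667)·(1.6667) + (-1.3333)·(-1.3333)) / 5 = 25.3333/5 = 5.0667
  S[U,V] = ((-2.3333)·(-3.8333) + (2.6667)·(-2.8333) + (-2.3333)·(2.1667) + (1.6667)·(2.1667) + (1.6667)·(1.1667) + (-1.3333)·(1.1667)) / 5 = 0.3333/5 = 0.0667
  S[V,V] = ((-3.8333)·(-3.8333) + (-2.8333)·(-2.8333) + (2.1667)·(2.1667) + (2.1667)·(2.1667) + (1.1667)·(1.1667) + (1.1667)·(1.1667)) / 5 = 34.8333/5 = 6.9667
  S = [[5.0667, 0.0667],
 [0.0667, 6.9667]].

Step 3 — invert S. det(S) = 5.0667·6.9667 - (0.0667)² = 35.2933.
  S^{-1} = (1/det) · [[d, -b], [-b, a]] = [[0.1974, -0.0019],
 [-0.0019, 0.1436]].

Step 4 — quadratic form (x̄ - mu_0)^T · S^{-1} · (x̄ - mu_0):
  S^{-1} · (x̄ - mu_0) = (-0.528, 0.1247),
  (x̄ - mu_0)^T · [...] = (-2.6667)·(-0.528) + (0.8333)·(0.1247) = 1.5118.

Step 5 — scale by n: T² = 6 · 1.5118 = 9.0706.

T² ≈ 9.0706


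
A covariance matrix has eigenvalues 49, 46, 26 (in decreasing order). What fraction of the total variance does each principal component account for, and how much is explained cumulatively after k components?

Step 1 — total variance = trace(Sigma) = Σ λ_i = 49 + 46 + 26 = 121.

Step 2 — fraction explained by component i = λ_i / Σ λ:
  PC1: 49/121 = 0.405
  PC2: 46/121 = 0.3802
  PC3: 26/121 = 0.2149

Step 3 — cumulative fraction after k components = (λ_1 + ... + λ_k) / Σ λ:
  k = 1: 49/121 = 0.405
  k = 2: (49 + 46)/121 = 95/121 = 0.7851
  k = 3: (49 + 46 + 26)/121 = 121/121 = 1

Summary (fraction, with percent):

explained: PC1 0.405 (40.5%), PC2 0.3802 (38.02%), PC3 0.2149 (21.49%);  cumulative: 0.405, 0.7851, 1


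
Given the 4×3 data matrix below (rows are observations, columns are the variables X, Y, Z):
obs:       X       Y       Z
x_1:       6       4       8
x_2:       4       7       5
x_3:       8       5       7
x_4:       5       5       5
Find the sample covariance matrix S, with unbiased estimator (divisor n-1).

Step 1 — column means:
  mean(X) = (6 + 4 + 8 + 5) / 4 = 23/4 = 5.75
  mean(Y) = (4 + 7 + 5 + 5) / 4 = 21/4 = 5.25
  mean(Z) = (8 + 5 + 7 + 5) / 4 = 25/4 = 6.25

Step 2 — sample covariance S[i,j] = (1/(n-1)) · Σ_k (x_{k,i} - mean_i) · (x_{k,j} - mean_j), with n-1 = 3.
  S[X,X] = ((0.25)·(0.25) + (-1.75)·(-1.75) + (2.25)·(2.25) + (-0.75)·(-0.75)) / 3 = 8.75/3 = 2.9167
  S[X,Y] = ((0.25)·(-1.25) + (-1.75)·(1.75) + (2.25)·(-0.25) + (-0.75)·(-0.25)) / 3 = -3.75/3 = -1.25
  S[X,Z] = ((0.25)·(1.75) + (-1.75)·(-1.25) + (2.25)·(0.75) + (-0.75)·(-1.25)) / 3 = 5.25/3 = 1.75
  S[Y,Y] = ((-1.25)·(-1.25) + (1.75)·(1.75) + (-0.25)·(-0.25) + (-0.25)·(-0.25)) / 3 = 4.75/3 = 1.5833
  S[Y,Z] = ((-1.25)·(1.75) + (1.75)·(-1.25) + (-0.25)·(0.75) + (-0.25)·(-1.25)) / 3 = -4.25/3 = -1.4167
  S[Z,Z] = ((1.75)·(1.75) + (-1.25)·(-1.25) + (0.75)·(0.75) + (-1.25)·(-1.25)) / 3 = 6.75/3 = 2.25

S is symmetric (S[j,i] = S[i,j]). Assembling:

S = [[2.9167, -1.25, 1.75],
 [-1.25, 1.5833, -1.4167],
 [1.75, -1.4167, 2.25]]


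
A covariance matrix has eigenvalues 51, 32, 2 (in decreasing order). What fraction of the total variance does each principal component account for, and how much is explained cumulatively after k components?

Step 1 — total variance = trace(Sigma) = Σ λ_i = 51 + 32 + 2 = 85.

Step 2 — fraction explained by component i = λ_i / Σ λ:
  PC1: 51/85 = 0.6
  PC2: 32/85 = 0.3765
  PC3: 2/85 = 0.0235

Step 3 — cumulative fraction after k components = (λ_1 + ... + λ_k) / Σ λ:
  k = 1: 51/85 = 0.6
  k = 2: (51 + 32)/85 = 83/85 = 0.9765
  k = 3: (51 + 32 + 2)/85 = 85/85 = 1

Summary (fraction, with percent):

explained: PC1 0.6 (60%), PC2 0.3765 (37.65%), PC3 0.0235 (2.35%);  cumulative: 0.6, 0.9765, 1


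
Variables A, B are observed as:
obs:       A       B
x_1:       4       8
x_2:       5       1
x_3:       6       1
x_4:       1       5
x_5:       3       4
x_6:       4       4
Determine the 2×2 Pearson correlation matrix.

Step 1 — column means:
  mean(A) = (4 + 5 + 6 + 1 + 3 + 4) / 6 = 23/6 = 3.8333
  mean(B) = (8 + 1 + 1 + 5 + 4 + 4) / 6 = 23/6 = 3.8333

Step 2 — sample variances and covariances s[i,j] = (1/(n-1)) · Σ_k (x_{k,i} - mean_i) · (x_{k,j} - mean_j), with n-1 = 5:
  s[A,A] = ((0.1667)·(0.1667) + (1.1667)·(1.1667) + (2.1667)·(2.1667) + (-2.8333)·(-2.8333) + (-0.8333)·(-0.8333) + (0.1667)·(0.1667)) / 5 = 14.8333/5 = 2.9667
  s[A,B] = ((0.1667)·(4.1667) + (1.1667)·(-2.8333) + (2.1667)·(-2.8333) + (-2.8333)·(1.1667) + (-0.8333)·(0.1667) + (0.1667)·(0.1667)) / 5 = -12.1667/5 = -2.4333
  s[B,B] = ((4.1667)·(4.1667) + (-2.8333)·(-2.8333) + (-2.8333)·(-2.8333) + (1.1667)·(1.1667) + (0.1667)·(0.1667) + (0.1667)·(0.1667)) / 5 = 34.8333/5 = 6.9667
  Sample standard deviations s_i = √(s[i,i]):
  s(A) = √(2.9667) = 1.7224
  s(B) = √(6.9667) = 2.6394

Step 3 — r_{ij} = s_{ij} / (s_i · s_j):
  r[A,A] = 1 (diagonal).
  r[A,B] = -2.4333 / (1.7224 · 2.6394) = -2.4333 / 4.5462 = -0.5352
  r[B,B] = 1 (diagonal).

R is symmetric with unit diagonal. Assembling:

R = [[1, -0.5352],
 [-0.5352, 1]]


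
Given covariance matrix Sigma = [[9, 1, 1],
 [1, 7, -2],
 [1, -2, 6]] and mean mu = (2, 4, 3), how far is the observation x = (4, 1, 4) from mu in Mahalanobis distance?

Step 1 — centre the observation: (x - mu) = (2, -3, 1).

Step 2 — invert Sigma (cofactor / det for 3×3, or solve directly):
  Sigma^{-1} = [[0.1169, -0.0246, -0.0277],
 [-0.0246, 0.1631, 0.0585],
 [-0.0277, 0.0585, 0.1908]].

Step 3 — form the quadratic (x - mu)^T · Sigma^{-1} · (x - mu):
  Sigma^{-1} · (x - mu) = (0.28, -0.48, -0.04).
  (x - mu)^T · [Sigma^{-1} · (x - mu)] = (2)·(0.28) + (-3)·(-0.48) + (1)·(-0.04) = 1.96.

Step 4 — take square root: d = √(1.96) ≈ 1.4.

d(x, mu) = √(1.96) ≈ 1.4


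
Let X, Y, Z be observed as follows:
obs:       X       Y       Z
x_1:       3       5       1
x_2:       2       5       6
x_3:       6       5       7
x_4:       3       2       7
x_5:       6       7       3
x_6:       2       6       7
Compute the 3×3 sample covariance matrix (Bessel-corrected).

Step 1 — column means:
  mean(X) = (3 + 2 + 6 + 3 + 6 + 2) / 6 = 22/6 = 3.6667
  mean(Y) = (5 + 5 + 5 + 2 + 7 + 6) / 6 = 30/6 = 5
  mean(Z) = (1 + 6 + 7 + 7 + 3 + 7) / 6 = 31/6 = 5.1667

Step 2 — sample covariance S[i,j] = (1/(n-1)) · Σ_k (x_{k,i} - mean_i) · (x_{k,j} - mean_j), with n-1 = 5.
  S[X,X] = ((-0.6667)·(-0.6667) + (-1.6667)·(-1.6667) + (2.3333)·(2.3333) + (-0.6667)·(-0.6667) + (2.3333)·(2.3333) + (-1.6667)·(-1.6667)) / 5 = 17.3333/5 = 3.4667
  S[X,Y] = ((-0.6667)·(0) + (-1.6667)·(0) + (2.3333)·(0) + (-0.6667)·(-3) + (2.3333)·(2) + (-1.6667)·(1)) / 5 = 5/5 = 1
  S[X,Z] = ((-0.6667)·(-4.1667) + (-1.6667)·(0.8333) + (2.3333)·(1.8333) + (-0.6667)·(1.8333) + (2.3333)·(-2.1667) + (-1.6667)·(1.8333)) / 5 = -3.6667/5 = -0.7333
  S[Y,Y] = ((0)·(0) + (0)·(0) + (0)·(0) + (-3)·(-3) + (2)·(2) + (1)·(1)) / 5 = 14/5 = 2.8
  S[Y,Z] = ((0)·(-4.1667) + (0)·(0.8333) + (0)·(1.8333) + (-3)·(1.8333) + (2)·(-2.1667) + (1)·(1.8333)) / 5 = -8/5 = -1.6
  S[Z,Z] = ((-4.1667)·(-4.1667) + (0.8333)·(0.8333) + (1.8333)·(1.8333) + (1.8333)·(1.8333) + (-2.1667)·(-2.1667) + (1.8333)·(1.8333)) / 5 = 32.8333/5 = 6.5667

S is symmetric (S[j,i] = S[i,j]). Assembling:

S = [[3.4667, 1, -0.7333],
 [1, 2.8, -1.6],
 [-0.7333, -1.6, 6.5667]]


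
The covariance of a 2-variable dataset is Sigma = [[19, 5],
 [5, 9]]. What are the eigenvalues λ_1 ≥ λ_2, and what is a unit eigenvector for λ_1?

Step 1 — characteristic polynomial of 2×2 Sigma:
  det(Sigma - λI) = λ² - trace · λ + det = 0.
  trace = 19 + 9 = 28, det = 19·9 - (5)² = 146.
Step 2 — discriminant:
  Δ = trace² - 4·det = 784 - 584 = 200.
Step 3 — eigenvalues:
  λ = (trace ± √Δ)/2 = (28 ± 14.1421)/2,
  λ_1 = 21.0711,  λ_2 = 6.9289.

Step 4 — unit eigenvector for λ_1: solve (Sigma - λ_1 I)v = 0. First row:
  (19 - 21.0711)·v_x + (5)·v_y = 0, i.e. (-2.0711)·v_x + (5)·v_y = 0,
  so v ∝ (b, λ_1 - a) = (5, 2.0711) = u.
  ||u|| = √((5)² + (2.0711)²) = √(29.2893) ≈ 5.412,
  v_1 = u/||u|| ≈ (0.9239, 0.3827) (||v_1|| = 1).

λ_1 = 21.0711,  λ_2 = 6.9289;  v_1 ≈ (0.9239, 0.3827)


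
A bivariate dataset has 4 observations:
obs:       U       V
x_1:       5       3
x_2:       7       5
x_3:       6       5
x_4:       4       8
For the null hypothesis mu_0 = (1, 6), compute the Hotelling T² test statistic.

Step 1 — sample mean vector:
  mean(U) = (5 + 7 + 6 + 4) / 4 = 22/4 = 5.5
  mean(V) = (3 + 5 + 5 + 8) / 4 = 21/4 = 5.25
  x̄ = (5.5, 5.25),  deviation x̄ - mu_0 = (5.5, 5.25) - (1, 6) = (4.5, -0.75).

Step 2 — sample covariance matrix, S[i,j] = (1/(n-1)) · Σ_k (x_{k,i} - mean_i) · (x_{k,j} - mean_j), divisor n-1 = 3:
  S[U,U] = ((-0.5)·(-0.5) + (1.5)·(1.5) + (0.5)·(0.5) + (-1.5)·(-1.5)) / 3 = 5/3 = 1.6667
  S[U,V] = ((-0.5)·(-2.25) + (1.5)·(-0.25) + (0.5)·(-0.25) + (-1.5)·(2.75)) / 3 = -3.5/3 = -1.1667
  S[V,V] = ((-2.25)·(-2.25) + (-0.25)·(-0.25) + (-0.25)·(-0.25) + (2.75)·(2.75)) / 3 = 12.75/3 = 4.25
  S = [[1.6667, -1.1667],
 [-1.1667, 4.25]].

Step 3 — invert S. det(S) = 1.6667·4.25 - (-1.1667)² = 5.7222.
  S^{-1} = (1/det) · [[d, -b], [-b, a]] = [[0.7427, 0.2039],
 [0.2039, 0.2913]].

Step 4 — quadratic form (x̄ - mu_0)^T · S^{-1} · (x̄ - mu_0):
  S^{-1} · (x̄ - mu_0) = (3.1893, 0.699),
  (x̄ - mu_0)^T · [...] = (4.5)·(3.1893) + (-0.75)·(0.699) = 13.8277.

Step 5 — scale by n: T² = 4 · 13.8277 = 55.3107.

T² ≈ 55.3107


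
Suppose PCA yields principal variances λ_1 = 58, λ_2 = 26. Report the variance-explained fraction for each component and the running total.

Step 1 — total variance = trace(Sigma) = Σ λ_i = 58 + 26 = 84.

Step 2 — fraction explained by component i = λ_i / Σ λ:
  PC1: 58/84 = 0.6905
  PC2: 26/84 = 0.3095

Step 3 — cumulative fraction after k components = (λ_1 + ... + λ_k) / Σ λ:
  k = 1: 58/84 = 0.6905
  k = 2: (58 + 26)/84 = 84/84 = 1

Summary (fraction, with percent):

explained: PC1 0.6905 (69.05%), PC2 0.3095 (30.95%);  cumulative: 0.6905, 1


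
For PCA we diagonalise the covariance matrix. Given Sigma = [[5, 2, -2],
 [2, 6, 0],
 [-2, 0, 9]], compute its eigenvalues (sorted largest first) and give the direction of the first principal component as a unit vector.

Step 1 — characteristic polynomial p(λ) = det(λI - Sigma) = λ³ - tr·λ² + c_1·λ - det, where tr = trace, c_1 = sum of the principal 2×2 minors, det = det(Sigma):
  tr = 5 + 6 + 9 = 20,
  c_1 = (5·6 - (2)²) + (5·9 - (-2)²) + (6·9 - (0)²) = 26 + 41 + 54 = 121,
  det = 5·(6·9 - (0)²) - (2)·((2)·9 - (0)·(-2)) + (-2)·((2)·(0) - 6·(-2)) = 5·(54) - (2)·(18) + (-2)·(12) = 210.
  So p(λ) = λ³ - 20λ² + 121λ - 210.
Step 2 — look for an integer root (rational root theorem: any rational root is an integer divisor of 210). Testing λ = 3:
  p(3) = 27 - 180 + 363 - 210 = 0  ✓
  Dividing out (λ - 3): p(λ) = (λ - 3)(λ² - 17λ + 70).
Step 3 — remaining eigenvalues from the quadratic λ² - 17λ + 70 = 0:
  Δ = 17² - 4·70 = 289 - 280 = 9,  λ = (17 ± √9)/2 = (17 ± 3)/2 = 10 or 7.
  Sorted: λ_1 = 10,  λ_2 = 7,  λ_3 = 3  (check: sum = 20 = tr ✓).

Step 4 — unit eigenvector for λ_1 = 10: v spans the null space of (Sigma - λ_1 I), whose rows are
  r_1 = (-5, 2, -2),  r_2 = (2, -4, 0),  r_3 = (-2, 0, -1).
  v is orthogonal to every row, so take v ∝ r_1 × r_2 = ((2)·(0) - (-2)·(-4), (-2)·(2) - (-5)·(0), (-5)·(-4) - (2)·(2)) = (-8, -4, 16).
  Rescale (divide by 4; multiply by -1 so the first nonzero entry is positive): u = (2, 1, -4).
  ||u|| = √((2)² + (1)² + (-4)²) = √(21) ≈ 4.5826,  v_1 = u/||u|| ≈ (0.4364, 0.2182, -0.8729) (||v_1|| = 1).

λ_1 = 10,  λ_2 = 7,  λ_3 = 3;  v_1 ≈ (0.4364, 0.2182, -0.8729)
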